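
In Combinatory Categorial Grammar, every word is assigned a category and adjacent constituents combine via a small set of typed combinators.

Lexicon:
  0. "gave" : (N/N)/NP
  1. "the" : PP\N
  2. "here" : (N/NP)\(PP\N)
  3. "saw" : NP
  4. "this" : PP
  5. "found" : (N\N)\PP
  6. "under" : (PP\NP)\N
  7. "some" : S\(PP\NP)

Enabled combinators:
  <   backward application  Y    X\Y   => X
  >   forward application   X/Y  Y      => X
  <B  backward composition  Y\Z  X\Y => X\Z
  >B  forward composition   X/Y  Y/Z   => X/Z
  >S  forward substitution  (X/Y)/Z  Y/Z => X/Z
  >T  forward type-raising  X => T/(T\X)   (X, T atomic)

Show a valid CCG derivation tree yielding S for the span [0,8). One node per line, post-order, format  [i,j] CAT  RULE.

[0,8] S   <
  [0,4] N   >
    [0,3] N/NP   >S
      [0,1] "gave" : (N/N)/NP
      [1,3] N/NP   <
        [1,2] "the" : PP\N
        [2,3] "here" : (N/NP)\(PP\N)
    [3,4] "saw" : NP
  [4,8] S\N   <B
    [4,6] N\N   <
      [4,5] "this" : PP
      [5,6] "found" : (N\N)\PP
    [6,8] S\N   <B
      [6,7] "under" : (PP\NP)\N
      [7,8] "some" : S\(PP\NP)

[0,1] (N/N)/NP  lex  "gave"
[1,2] PP\N  lex  "the"
[2,3] (N/NP)\(PP\N)  lex  "here"
[1,3] N/NP  <  k=2
[0,3] N/NP  >S  k=1
[3,4] NP  lex  "saw"
[0,4] N  >  k=3
[4,5] PP  lex  "this"
[5,6] (N\N)\PP  lex  "found"
[4,6] N\N  <  k=5
[6,7] (PP\NP)\N  lex  "under"
[7,8] S\(PP\NP)  lex  "some"
[6,8] S\N  <B  k=7
[4,8] S\N  <B  k=6
[0,8] S  <  k=4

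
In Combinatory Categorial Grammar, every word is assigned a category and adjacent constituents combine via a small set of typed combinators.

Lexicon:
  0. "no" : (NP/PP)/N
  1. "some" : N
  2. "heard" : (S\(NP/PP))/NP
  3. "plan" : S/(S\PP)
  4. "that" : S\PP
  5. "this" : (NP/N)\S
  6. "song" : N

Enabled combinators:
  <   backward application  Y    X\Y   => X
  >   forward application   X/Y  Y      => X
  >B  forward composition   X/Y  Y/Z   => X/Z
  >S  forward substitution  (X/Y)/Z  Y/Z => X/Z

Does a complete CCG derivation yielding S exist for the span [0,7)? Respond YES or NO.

YES

[0,7] S   <
  [0,2] NP/PP   >
    [0,1] "no" : (NP/PP)/N
    [1,2] "some" : N
  [2,7] S\(NP/PP)   >
    [2,3] "heard" : (S\(NP/PP))/NP
    [3,7] NP   >
      [3,6] NP/N   <
        [3,5] S   >
          [3,4] "plan" : S/(S\PP)
          [4,5] "that" : S\PP
        [5,6] "this" : (NP/N)\S
      [6,7] "song" : N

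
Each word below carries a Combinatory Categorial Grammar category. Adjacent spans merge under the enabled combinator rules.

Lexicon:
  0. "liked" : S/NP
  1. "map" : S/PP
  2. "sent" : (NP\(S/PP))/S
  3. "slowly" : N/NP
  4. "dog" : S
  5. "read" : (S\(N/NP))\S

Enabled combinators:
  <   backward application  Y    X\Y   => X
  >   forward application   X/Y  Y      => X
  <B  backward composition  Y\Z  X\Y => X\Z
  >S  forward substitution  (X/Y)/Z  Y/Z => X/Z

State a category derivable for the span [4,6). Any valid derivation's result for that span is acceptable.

S\(N/NP)

[0,6] S   >
  [0,1] "liked" : S/NP
  [1,6] NP   <
    [1,2] "map" : S/PP
    [2,6] NP\(S/PP)   >
      [2,3] "sent" : (NP\(S/PP))/S
      [3,6] S   <
        [3,4] "slowly" : N/NP
        [4,6] S\(N/NP)   <
          [4,5] "dog" : S
          [5,6] "read" : (S\(N/NP))\S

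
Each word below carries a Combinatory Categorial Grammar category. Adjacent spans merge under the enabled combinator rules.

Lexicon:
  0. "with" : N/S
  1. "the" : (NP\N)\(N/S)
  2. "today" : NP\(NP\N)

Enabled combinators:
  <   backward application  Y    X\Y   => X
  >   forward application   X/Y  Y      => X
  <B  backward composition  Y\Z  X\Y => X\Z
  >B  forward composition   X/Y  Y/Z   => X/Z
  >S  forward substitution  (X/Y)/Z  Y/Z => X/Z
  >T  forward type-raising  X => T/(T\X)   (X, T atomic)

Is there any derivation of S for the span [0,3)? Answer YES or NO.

N/S (NP\N)\(N/S) NP\(NP\N)
CKY chart[0,3] = {N/(N\NP), NP, NP/(NP\NP), PP/(PP\NP), S/(S\NP)}; S ∉ chart

NO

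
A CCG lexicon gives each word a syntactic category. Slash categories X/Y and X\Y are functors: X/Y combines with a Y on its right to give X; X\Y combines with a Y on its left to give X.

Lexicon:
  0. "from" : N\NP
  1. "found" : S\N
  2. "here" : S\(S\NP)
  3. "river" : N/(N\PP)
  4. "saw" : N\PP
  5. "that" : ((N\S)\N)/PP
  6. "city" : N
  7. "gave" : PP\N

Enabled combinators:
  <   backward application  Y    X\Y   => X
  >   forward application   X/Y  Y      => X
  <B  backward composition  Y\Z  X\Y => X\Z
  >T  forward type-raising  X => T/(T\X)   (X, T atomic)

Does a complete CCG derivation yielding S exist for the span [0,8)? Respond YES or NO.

N\NP S\N S\(S\NP) N/(N\PP) N\PP ((N\S)\N)/PP N PP\N
CKY chart[0,8] = {N, N/(N\N), NP/(NP\N), PP/(PP\N), S/(S\N)}; S ∉ chart

NO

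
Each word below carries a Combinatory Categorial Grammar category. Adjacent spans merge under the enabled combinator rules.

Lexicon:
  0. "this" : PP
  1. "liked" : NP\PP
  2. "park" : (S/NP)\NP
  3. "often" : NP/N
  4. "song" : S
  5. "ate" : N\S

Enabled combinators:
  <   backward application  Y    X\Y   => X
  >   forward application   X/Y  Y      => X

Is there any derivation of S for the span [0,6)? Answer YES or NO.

YES

[0,6] S   >
  [0,3] S/NP   <
    [0,2] NP   <
      [0,1] "this" : PP
      [1,2] "liked" : NP\PP
    [2,3] "park" : (S/NP)\NP
  [3,6] NP   >
    [3,4] "often" : NP/N
    [4,6] N   <
      [4,5] "song" : S
      [5,6] "ate" : N\S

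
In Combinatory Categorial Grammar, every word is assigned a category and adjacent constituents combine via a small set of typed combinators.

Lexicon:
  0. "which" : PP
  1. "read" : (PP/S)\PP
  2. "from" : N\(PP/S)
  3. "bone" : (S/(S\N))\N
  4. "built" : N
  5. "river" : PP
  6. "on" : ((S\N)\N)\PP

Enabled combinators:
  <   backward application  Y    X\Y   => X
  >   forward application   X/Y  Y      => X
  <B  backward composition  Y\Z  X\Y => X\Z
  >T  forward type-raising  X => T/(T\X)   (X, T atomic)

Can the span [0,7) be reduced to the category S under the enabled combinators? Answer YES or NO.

YES

[0,7] S   >
  [0,4] S/(S\N)   <
    [0,3] N   <
      [0,1] "which" : PP
      [1,3] N\PP   <B
        [1,2] "read" : (PP/S)\PP
        [2,3] "from" : N\(PP/S)
    [3,4] "bone" : (S/(S\N))\N
  [4,7] S\N   <
    [4,5] "built" : N
    [5,7] (S\N)\N   <
      [5,6] "river" : PP
      [6,7] "on" : ((S\N)\N)\PP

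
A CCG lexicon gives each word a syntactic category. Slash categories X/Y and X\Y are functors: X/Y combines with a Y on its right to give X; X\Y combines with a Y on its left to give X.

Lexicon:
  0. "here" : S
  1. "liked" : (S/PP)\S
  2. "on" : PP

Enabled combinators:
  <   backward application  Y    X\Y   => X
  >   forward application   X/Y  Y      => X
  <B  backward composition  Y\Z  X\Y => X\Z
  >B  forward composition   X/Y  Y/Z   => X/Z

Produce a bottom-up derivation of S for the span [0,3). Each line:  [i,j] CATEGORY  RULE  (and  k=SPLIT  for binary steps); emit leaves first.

[0,1] S  lex  "here"
[1,2] (S/PP)\S  lex  "liked"
[0,2] S/PP  <  k=1
[2,3] PP  lex  "on"
[0,3] S  >  k=2

[0,3] S   >
  [0,2] S/PP   <
    [0,1] "here" : S
    [1,2] "liked" : (S/PP)\S
  [2,3] "on" : PP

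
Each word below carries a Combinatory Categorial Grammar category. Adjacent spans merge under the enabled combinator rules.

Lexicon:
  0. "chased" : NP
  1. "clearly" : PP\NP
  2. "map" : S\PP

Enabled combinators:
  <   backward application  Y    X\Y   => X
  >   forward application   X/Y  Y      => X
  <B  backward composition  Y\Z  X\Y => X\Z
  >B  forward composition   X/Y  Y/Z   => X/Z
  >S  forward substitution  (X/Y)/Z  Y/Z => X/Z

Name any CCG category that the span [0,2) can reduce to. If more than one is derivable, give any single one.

PP

[0,3] S   <
  [0,2] PP   <
    [0,1] "chased" : NP
    [1,2] "clearly" : PP\NP
  [2,3] "map" : S\PP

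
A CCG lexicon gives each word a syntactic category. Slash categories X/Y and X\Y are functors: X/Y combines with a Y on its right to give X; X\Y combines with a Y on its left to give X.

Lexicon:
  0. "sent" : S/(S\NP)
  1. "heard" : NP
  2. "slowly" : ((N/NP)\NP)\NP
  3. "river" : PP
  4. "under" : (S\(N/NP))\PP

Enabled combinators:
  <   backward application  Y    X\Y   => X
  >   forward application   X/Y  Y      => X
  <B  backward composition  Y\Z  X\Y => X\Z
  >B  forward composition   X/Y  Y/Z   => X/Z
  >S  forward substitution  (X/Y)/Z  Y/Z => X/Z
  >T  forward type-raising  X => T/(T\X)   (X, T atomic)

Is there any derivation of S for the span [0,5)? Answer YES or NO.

[0,5] S   >
  [0,1] "sent" : S/(S\NP)
  [1,5] S\NP   <B
    [1,3] (N/NP)\NP   <
      [1,2] "heard" : NP
      [2,3] "slowly" : ((N/NP)\NP)\NP
    [3,5] S\(N/NP)   <
      [3,4] "river" : PP
      [4,5] "under" : (S\(N/NP))\PP

YES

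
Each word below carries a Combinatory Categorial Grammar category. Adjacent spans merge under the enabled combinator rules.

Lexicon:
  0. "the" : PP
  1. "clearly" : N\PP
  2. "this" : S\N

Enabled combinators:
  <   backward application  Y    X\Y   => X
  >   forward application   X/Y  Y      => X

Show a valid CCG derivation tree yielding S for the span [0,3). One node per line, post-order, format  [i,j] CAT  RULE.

[0,3] S   <
  [0,2] N   <
    [0,1] "the" : PP
    [1,2] "clearly" : N\PP
  [2,3] "this" : S\N

[0,1] PP  lex  "the"
[1,2] N\PP  lex  "clearly"
[0,2] N  <  k=1
[2,3] S\N  lex  "this"
[0,3] S  <  k=2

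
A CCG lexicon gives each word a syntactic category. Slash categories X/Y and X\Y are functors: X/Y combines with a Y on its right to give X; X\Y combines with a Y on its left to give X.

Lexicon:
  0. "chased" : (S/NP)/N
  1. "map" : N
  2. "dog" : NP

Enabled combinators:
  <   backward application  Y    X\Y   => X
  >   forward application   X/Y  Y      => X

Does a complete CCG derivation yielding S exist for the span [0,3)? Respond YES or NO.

[0,3] S   >
  [0,2] S/NP   >
    [0,1] "chased" : (S/NP)/N
    [1,2] "map" : N
  [2,3] "dog" : NP

YES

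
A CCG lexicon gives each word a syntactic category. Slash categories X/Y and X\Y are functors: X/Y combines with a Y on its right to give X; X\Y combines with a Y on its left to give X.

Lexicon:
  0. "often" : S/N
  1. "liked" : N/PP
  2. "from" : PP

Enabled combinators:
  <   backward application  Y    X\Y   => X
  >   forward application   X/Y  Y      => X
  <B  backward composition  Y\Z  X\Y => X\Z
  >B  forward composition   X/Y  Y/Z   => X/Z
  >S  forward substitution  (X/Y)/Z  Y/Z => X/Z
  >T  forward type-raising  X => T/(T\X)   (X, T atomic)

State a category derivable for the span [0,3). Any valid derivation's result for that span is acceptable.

S

[0,3] S   >
  [0,2] S/PP   >B
    [0,1] "often" : S/N
    [1,2] "liked" : N/PP
  [2,3] "from" : PP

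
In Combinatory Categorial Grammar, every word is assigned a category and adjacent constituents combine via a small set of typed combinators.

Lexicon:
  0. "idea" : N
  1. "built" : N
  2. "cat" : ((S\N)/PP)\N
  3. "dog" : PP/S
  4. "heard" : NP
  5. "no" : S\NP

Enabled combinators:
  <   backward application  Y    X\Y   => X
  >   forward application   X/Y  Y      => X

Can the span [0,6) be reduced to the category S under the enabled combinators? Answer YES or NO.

YES

[0,6] S   <
  [0,1] "idea" : N
  [1,6] S\N   >
    [1,3] (S\N)/PP   <
      [1,2] "built" : N
      [2,3] "cat" : ((S\N)/PP)\N
    [3,6] PP   >
      [3,4] "dog" : PP/S
      [4,6] S   <
        [4,5] "heard" : NP
        [5,6] "no" : S\NP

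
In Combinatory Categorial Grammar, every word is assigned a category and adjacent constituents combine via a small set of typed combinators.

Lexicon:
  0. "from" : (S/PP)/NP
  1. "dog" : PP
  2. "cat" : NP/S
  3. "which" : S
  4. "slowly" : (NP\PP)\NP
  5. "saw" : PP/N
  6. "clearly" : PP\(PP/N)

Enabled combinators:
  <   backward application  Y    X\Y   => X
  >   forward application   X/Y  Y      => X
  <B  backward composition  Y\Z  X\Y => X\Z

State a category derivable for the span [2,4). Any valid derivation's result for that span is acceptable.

[0,7] S   >
  [0,5] S/PP   >
    [0,1] "from" : (S/PP)/NP
    [1,5] NP   <
      [1,2] "dog" : PP
      [2,5] NP\PP   <
        [2,4] NP   >
          [2,3] "cat" : NP/S
          [3,4] "which" : S
        [4,5] "slowly" : (NP\PP)\NP
  [5,7] PP   <
    [5,6] "saw" : PP/N
    [6,7] "clearly" : PP\(PP/N)

NP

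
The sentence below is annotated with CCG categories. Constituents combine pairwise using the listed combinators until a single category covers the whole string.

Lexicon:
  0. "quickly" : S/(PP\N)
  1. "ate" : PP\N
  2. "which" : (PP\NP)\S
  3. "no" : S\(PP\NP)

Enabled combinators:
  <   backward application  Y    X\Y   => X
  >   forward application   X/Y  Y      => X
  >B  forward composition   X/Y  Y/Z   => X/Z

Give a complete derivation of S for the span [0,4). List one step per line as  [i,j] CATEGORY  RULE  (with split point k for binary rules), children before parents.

[0,4] S   <
  [0,3] PP\NP   <
    [0,2] S   >
      [0,1] "quickly" : S/(PP\N)
      [1,2] "ate" : PP\N
    [2,3] "which" : (PP\NP)\S
  [3,4] "no" : S\(PP\NP)

[0,1] S/(PP\N)  lex  "quickly"
[1,2] PP\N  lex  "ate"
[0,2] S  >  k=1
[2,3] (PP\NP)\S  lex  "which"
[0,3] PP\NP  <  k=2
[3,4] S\(PP\NP)  lex  "no"
[0,4] S  <  k=3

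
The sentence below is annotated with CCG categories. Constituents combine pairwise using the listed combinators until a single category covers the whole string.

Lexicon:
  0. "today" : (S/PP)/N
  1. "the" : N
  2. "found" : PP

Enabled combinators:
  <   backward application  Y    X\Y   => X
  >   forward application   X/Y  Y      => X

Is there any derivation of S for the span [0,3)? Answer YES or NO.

YES

[0,3] S   >
  [0,2] S/PP   >
    [0,1] "today" : (S/PP)/N
    [1,2] "the" : N
  [2,3] "found" : PP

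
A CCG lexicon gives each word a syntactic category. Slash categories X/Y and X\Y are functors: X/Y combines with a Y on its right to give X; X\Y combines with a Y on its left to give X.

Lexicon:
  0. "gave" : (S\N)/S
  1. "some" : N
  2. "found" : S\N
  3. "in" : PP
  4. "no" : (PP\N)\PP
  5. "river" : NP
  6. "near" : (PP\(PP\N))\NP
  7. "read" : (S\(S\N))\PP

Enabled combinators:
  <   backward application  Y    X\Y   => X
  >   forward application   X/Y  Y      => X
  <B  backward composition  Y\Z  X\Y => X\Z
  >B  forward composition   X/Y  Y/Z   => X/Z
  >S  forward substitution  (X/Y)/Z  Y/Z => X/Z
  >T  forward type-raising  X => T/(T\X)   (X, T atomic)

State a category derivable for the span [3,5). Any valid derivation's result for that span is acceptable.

[0,8] S   <
  [0,3] S\N   >
    [0,1] "gave" : (S\N)/S
    [1,3] S   <
      [1,2] "some" : N
      [2,3] "found" : S\N
  [3,8] S\(S\N)   <
    [3,7] PP   <
      [3,5] PP\N   <
        [3,4] "in" : PP
        [4,5] "no" : (PP\N)\PP
      [5,7] PP\(PP\N)   <
        [5,6] "river" : NP
        [6,7] "near" : (PP\(PP\N))\NP
    [7,8] "read" : (S\(S\N))\PP

PP\N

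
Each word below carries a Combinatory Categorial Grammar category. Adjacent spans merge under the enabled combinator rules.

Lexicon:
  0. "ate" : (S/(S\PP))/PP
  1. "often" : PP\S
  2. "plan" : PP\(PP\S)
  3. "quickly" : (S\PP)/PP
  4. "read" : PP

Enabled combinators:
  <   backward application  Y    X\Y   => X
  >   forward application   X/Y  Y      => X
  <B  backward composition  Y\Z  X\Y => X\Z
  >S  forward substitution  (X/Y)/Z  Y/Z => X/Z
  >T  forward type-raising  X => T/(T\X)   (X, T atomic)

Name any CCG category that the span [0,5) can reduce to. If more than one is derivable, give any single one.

[0,5] S   >
  [0,3] S/(S\PP)   >
    [0,1] "ate" : (S/(S\PP))/PP
    [1,3] PP   <
      [1,2] "often" : PP\S
      [2,3] "plan" : PP\(PP\S)
  [3,5] S\PP   >
    [3,4] "quickly" : (S\PP)/PP
    [4,5] "read" : PP

S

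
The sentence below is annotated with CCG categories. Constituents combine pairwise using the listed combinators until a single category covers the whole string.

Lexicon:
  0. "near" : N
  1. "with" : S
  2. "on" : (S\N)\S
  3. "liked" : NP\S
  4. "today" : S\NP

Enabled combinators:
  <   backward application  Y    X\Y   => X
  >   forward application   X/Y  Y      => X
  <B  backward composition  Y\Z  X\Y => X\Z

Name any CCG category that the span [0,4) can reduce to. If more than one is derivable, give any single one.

NP

[0,5] S   <
  [0,4] NP   <
    [0,1] "near" : N
    [1,4] NP\N   <B
      [1,3] S\N   <
        [1,2] "with" : S
        [2,3] "on" : (S\N)\S
      [3,4] "liked" : NP\S
  [4,5] "today" : S\NP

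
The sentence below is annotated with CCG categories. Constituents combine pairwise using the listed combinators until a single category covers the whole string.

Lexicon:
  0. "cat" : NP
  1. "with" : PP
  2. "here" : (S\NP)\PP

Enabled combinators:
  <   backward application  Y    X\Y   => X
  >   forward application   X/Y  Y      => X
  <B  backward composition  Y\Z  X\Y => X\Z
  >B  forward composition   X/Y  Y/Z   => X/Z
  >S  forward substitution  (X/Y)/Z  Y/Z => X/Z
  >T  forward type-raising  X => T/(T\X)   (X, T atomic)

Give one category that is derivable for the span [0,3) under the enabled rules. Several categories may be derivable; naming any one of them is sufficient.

S

[0,3] S   >
  [0,1] S/(S\NP)   >T
    [0,1] "cat" : NP
  [1,3] S\NP   <
    [1,2] "with" : PP
    [2,3] "here" : (S\NP)\PP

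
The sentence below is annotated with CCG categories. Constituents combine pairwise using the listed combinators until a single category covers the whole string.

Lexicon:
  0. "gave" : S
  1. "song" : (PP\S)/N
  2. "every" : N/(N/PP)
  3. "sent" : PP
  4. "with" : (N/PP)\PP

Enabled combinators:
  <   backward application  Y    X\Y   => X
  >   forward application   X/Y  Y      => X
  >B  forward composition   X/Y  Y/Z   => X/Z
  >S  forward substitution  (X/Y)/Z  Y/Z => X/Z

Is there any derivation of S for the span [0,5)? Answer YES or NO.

S (PP\S)/N N/(N/PP) PP (N/PP)\PP
CKY chart[0,5] = {PP}; S ∉ chart

NO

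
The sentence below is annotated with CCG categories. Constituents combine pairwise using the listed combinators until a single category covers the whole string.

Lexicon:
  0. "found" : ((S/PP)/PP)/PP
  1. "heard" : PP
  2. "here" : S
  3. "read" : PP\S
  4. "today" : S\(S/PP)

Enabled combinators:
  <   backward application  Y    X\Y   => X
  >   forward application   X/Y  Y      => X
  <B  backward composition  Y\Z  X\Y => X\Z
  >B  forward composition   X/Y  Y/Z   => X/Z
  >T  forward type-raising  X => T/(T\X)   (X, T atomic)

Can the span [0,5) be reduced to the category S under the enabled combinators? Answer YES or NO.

[0,5] S   <
  [0,4] S/PP   >
    [0,2] (S/PP)/PP   >
      [0,1] "found" : ((S/PP)/PP)/PP
      [1,2] "heard" : PP
    [2,4] PP   <
      [2,3] "here" : S
      [3,4] "read" : PP\S
  [4,5] "today" : S\(S/PP)

YES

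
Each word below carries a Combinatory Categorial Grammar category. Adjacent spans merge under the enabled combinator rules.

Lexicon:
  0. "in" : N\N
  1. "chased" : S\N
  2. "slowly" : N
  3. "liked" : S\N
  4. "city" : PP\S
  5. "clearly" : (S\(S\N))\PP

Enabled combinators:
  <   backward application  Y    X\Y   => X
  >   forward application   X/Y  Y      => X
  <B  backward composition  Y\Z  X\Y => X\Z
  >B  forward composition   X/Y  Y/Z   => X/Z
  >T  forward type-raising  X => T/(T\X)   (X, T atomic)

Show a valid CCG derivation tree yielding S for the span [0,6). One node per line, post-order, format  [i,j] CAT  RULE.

[0,1] N\N  lex  "in"
[1,2] S\N  lex  "chased"
[0,2] S\N  <B  k=1
[2,3] N  lex  "slowly"
[3,4] S\N  lex  "liked"
[2,4] S  <  k=3
[4,5] PP\S  lex  "city"
[2,5] PP  <  k=4
[5,6] (S\(S\N))\PP  lex  "clearly"
[2,6] S\(S\N)  <  k=5
[0,6] S  <  k=2

[0,6] S   <
  [0,2] S\N   <B
    [0,1] "in" : N\N
    [1,2] "chased" : S\N
  [2,6] S\(S\N)   <
    [2,5] PP   <
      [2,4] S   <
        [2,3] "slowly" : N
        [3,4] "liked" : S\N
      [4,5] "city" : PP\S
    [5,6] "clearly" : (S\(S\N))\PP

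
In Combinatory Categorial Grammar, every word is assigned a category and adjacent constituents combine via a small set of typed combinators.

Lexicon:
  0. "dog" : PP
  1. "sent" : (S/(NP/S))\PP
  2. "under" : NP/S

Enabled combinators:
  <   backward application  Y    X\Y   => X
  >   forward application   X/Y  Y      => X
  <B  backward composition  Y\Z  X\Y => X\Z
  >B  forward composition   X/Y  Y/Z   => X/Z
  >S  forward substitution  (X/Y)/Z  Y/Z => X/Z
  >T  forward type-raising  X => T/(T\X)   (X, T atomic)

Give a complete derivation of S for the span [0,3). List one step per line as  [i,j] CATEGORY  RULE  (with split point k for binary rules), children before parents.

[0,1] PP  lex  "dog"
[1,2] (S/(NP/S))\PP  lex  "sent"
[0,2] S/(NP/S)  <  k=1
[2,3] NP/S  lex  "under"
[0,3] S  >  k=2

[0,3] S   >
  [0,2] S/(NP/S)   <
    [0,1] "dog" : PP
    [1,2] "sent" : (S/(NP/S))\PP
  [2,3] "under" : NP/S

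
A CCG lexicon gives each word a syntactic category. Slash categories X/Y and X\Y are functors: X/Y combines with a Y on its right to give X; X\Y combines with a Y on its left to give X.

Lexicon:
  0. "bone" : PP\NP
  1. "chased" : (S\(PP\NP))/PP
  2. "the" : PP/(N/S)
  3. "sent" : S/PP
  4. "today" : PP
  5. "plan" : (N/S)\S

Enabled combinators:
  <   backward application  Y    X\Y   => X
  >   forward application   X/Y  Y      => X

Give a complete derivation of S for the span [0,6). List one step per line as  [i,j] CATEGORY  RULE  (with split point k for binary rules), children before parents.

[0,1] PP\NP  lex  "bone"
[1,2] (S\(PP\NP))/PP  lex  "chased"
[2,3] PP/(N/S)  lex  "the"
[3,4] S/PP  lex  "sent"
[4,5] PP  lex  "today"
[3,5] S  >  k=4
[5,6] (N/S)\S  lex  "plan"
[3,6] N/S  <  k=5
[2,6] PP  >  k=3
[1,6] S\(PP\NP)  >  k=2
[0,6] S  <  k=1

[0,6] S   <
  [0,1] "bone" : PP\NP
  [1,6] S\(PP\NP)   >
    [1,2] "chased" : (S\(PP\NP))/PP
    [2,6] PP   >
      [2,3] "the" : PP/(N/S)
      [3,6] N/S   <
        [3,5] S   >
          [3,4] "sent" : S/PP
          [4,5] "today" : PP
        [5,6] "plan" : (N/S)\S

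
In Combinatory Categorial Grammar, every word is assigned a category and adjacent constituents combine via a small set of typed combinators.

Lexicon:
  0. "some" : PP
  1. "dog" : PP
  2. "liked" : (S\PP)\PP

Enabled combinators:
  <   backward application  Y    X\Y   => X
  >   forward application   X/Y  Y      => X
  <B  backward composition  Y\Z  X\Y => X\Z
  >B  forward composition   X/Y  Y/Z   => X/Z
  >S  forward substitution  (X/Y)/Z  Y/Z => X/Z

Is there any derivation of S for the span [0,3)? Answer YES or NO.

YES

[0,3] S   <
  [0,1] "some" : PP
  [1,3] S\PP   <
    [1,2] "dog" : PP
    [2,3] "liked" : (S\PP)\PP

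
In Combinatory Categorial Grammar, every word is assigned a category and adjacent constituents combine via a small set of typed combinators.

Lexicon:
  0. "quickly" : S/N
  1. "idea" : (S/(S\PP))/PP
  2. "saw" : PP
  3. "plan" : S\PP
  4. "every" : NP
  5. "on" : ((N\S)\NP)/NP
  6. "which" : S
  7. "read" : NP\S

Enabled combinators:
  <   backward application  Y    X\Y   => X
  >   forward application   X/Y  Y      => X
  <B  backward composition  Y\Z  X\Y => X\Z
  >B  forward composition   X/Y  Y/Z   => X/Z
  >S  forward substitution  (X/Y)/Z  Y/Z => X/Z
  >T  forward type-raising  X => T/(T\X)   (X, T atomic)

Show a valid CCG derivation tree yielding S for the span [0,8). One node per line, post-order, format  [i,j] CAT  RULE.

[0,1] S/N  lex  "quickly"
[1,2] (S/(S\PP))/PP  lex  "idea"
[2,3] PP  lex  "saw"
[1,3] S/(S\PP)  >  k=2
[3,4] S\PP  lex  "plan"
[1,4] S  >  k=3
[4,5] NP  lex  "every"
[5,6] ((N\S)\NP)/NP  lex  "on"
[6,7] S  lex  "which"
[6,7] NP/(NP\S)  >T
[7,8] NP\S  lex  "read"
[6,8] NP  >  k=7
[5,8] (N\S)\NP  >  k=6
[4,8] N\S  <  k=5
[1,8] N  <  k=4
[0,8] S  >  k=1

[0,8] S   >
  [0,1] "quickly" : S/N
  [1,8] N   <
    [1,4] S   >
      [1,3] S/(S\PP)   >
        [1,2] "idea" : (S/(S\PP))/PP
        [2,3] "saw" : PP
      [3,4] "plan" : S\PP
    [4,8] N\S   <
      [4,5] "every" : NP
      [5,8] (N\S)\NP   >
        [5,6] "on" : ((N\S)\NP)/NP
        [6,8] NP   >
          [6,7] NP/(NP\S)   >T
            [6,7] "which" : S
          [7,8] "read" : NP\S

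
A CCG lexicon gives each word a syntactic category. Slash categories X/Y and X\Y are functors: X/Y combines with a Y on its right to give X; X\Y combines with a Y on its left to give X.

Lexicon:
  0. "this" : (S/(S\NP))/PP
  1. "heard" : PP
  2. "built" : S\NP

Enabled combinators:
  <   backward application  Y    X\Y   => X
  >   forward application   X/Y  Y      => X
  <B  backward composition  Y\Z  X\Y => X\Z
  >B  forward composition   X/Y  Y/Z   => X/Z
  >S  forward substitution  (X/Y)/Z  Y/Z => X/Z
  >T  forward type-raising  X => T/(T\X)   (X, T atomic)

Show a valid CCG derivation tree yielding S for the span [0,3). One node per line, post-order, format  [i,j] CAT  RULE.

[0,3] S   >
  [0,2] S/(S\NP)   >
    [0,1] "this" : (S/(S\NP))/PP
    [1,2] "heard" : PP
  [2,3] "built" : S\NP

[0,1] (S/(S\NP))/PP  lex  "this"
[1,2] PP  lex  "heard"
[0,2] S/(S\NP)  >  k=1
[2,3] S\NP  lex  "built"
[0,3] S  >  k=2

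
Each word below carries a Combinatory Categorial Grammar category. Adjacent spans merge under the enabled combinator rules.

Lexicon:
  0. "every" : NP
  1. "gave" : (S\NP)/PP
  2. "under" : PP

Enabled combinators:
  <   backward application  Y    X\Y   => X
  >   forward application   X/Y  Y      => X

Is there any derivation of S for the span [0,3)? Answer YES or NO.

YES

[0,3] S   <
  [0,1] "every" : NP
  [1,3] S\NP   >
    [1,2] "gave" : (S\NP)/PP
    [2,3] "under" : PP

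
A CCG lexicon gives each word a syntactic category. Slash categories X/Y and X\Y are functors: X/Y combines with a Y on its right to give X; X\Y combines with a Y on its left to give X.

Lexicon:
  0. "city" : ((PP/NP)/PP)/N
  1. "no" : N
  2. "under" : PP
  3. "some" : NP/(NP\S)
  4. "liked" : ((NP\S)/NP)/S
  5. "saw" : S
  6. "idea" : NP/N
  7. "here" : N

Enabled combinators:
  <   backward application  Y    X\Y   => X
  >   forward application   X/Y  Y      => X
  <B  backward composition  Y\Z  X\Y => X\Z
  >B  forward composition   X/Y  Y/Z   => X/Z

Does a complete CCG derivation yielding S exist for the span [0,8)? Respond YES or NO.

NO

((PP/NP)/PP)/N N PP NP/(NP\S) ((NP\S)/NP)/S S NP/N N
CKY chart[0,8] = {PP}; S ∉ chart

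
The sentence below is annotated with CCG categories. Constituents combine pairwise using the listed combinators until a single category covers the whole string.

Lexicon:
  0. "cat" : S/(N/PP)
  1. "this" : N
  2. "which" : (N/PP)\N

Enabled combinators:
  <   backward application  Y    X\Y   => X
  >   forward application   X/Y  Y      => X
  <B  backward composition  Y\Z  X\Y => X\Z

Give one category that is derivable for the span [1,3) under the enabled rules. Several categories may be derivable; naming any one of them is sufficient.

[0,3] S   >
  [0,1] "cat" : S/(N/PP)
  [1,3] N/PP   <
    [1,2] "this" : N
    [2,3] "which" : (N/PP)\N

N/PP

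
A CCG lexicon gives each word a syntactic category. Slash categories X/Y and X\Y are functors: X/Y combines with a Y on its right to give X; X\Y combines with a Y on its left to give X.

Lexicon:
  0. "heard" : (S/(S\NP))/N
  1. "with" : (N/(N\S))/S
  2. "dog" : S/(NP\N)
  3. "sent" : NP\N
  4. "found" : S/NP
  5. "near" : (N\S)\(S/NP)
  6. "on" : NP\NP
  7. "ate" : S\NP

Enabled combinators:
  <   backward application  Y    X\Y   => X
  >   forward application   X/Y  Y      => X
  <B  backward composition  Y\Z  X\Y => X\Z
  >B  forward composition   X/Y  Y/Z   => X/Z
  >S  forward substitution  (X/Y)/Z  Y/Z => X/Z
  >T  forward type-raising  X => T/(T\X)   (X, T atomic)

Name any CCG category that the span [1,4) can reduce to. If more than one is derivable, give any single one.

N/(N\S)

[0,8] S   >
  [0,6] S/(S\NP)   >
    [0,1] "heard" : (S/(S\NP))/N
    [1,6] N   >
      [1,4] N/(N\S)   >
        [1,2] "with" : (N/(N\S))/S
        [2,4] S   >
          [2,3] "dog" : S/(NP\N)
          [3,4] "sent" : NP\N
      [4,6] N\S   <
        [4,5] "found" : S/NP
        [5,6] "near" : (N\S)\(S/NP)
  [6,8] S\NP   <B
    [6,7] "on" : NP\NP
    [7,8] "ate" : S\NP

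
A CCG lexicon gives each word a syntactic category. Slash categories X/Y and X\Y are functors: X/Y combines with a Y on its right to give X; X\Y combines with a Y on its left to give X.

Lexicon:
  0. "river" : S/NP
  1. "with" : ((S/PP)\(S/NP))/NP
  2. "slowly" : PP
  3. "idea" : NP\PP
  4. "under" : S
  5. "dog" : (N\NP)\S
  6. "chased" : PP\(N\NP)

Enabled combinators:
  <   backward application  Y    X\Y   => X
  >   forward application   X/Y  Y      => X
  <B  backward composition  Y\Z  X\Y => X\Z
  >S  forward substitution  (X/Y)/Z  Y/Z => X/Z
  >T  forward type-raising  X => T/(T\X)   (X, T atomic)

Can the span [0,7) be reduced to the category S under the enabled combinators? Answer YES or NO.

YES

[0,7] S   >
  [0,4] S/PP   <
    [0,1] "river" : S/NP
    [1,4] (S/PP)\(S/NP)   >
      [1,2] "with" : ((S/PP)\(S/NP))/NP
      [2,4] NP   >
        [2,3] NP/(NP\PP)   >T
          [2,3] "slowly" : PP
        [3,4] "idea" : NP\PP
  [4,7] PP   >
    [4,5] PP/(PP\S)   >T
      [4,5] "under" : S
    [5,7] PP\S   <B
      [5,6] "dog" : (N\NP)\S
      [6,7] "chased" : PP\(N\NP)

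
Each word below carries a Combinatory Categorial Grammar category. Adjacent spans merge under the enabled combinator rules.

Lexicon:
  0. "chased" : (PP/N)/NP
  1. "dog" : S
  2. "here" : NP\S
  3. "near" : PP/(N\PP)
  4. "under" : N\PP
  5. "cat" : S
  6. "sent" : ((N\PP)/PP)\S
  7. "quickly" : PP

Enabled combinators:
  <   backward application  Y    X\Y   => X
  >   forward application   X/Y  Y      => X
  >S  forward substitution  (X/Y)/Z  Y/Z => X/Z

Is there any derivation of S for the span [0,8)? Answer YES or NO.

NO

(PP/N)/NP S NP\S PP/(N\PP) N\PP S ((N\PP)/PP)\S PP
CKY chart[0,8] = {PP}; S ∉ chart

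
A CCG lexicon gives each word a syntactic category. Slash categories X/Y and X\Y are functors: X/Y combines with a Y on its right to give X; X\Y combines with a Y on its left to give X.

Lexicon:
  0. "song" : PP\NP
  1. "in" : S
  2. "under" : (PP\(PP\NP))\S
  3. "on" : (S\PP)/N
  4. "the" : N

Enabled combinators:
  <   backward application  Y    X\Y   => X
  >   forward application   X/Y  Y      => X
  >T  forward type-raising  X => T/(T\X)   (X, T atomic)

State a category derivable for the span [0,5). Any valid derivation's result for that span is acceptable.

S

[0,5] S   <
  [0,3] PP   <
    [0,1] "song" : PP\NP
    [1,3] PP\(PP\NP)   <
      [1,2] "in" : S
      [2,3] "under" : (PP\(PP\NP))\S
  [3,5] S\PP   >
    [3,4] "on" : (S\PP)/N
    [4,5] "the" : N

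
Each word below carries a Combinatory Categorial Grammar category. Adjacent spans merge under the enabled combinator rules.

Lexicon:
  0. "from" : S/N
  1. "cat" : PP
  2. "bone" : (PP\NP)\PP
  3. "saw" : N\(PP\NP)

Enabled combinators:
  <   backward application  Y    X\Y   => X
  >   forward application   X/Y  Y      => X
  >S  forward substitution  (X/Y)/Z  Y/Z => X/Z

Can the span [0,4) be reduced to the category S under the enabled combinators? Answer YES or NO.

[0,4] S   >
  [0,1] "from" : S/N
  [1,4] N   <
    [1,3] PP\NP   <
      [1,2] "cat" : PP
      [2,3] "bone" : (PP\NP)\PP
    [3,4] "saw" : N\(PP\NP)

YES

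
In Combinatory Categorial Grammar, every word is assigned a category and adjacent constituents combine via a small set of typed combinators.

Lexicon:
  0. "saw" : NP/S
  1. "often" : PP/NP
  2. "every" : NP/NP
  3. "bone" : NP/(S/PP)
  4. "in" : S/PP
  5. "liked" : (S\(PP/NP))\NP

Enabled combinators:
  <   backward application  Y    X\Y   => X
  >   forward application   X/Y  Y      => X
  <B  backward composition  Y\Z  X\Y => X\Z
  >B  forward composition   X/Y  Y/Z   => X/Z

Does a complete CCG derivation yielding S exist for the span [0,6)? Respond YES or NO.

NO

NP/S PP/NP NP/NP NP/(S/PP) S/PP (S\(PP/NP))\NP
CKY chart[0,6] = {NP}; S ∉ chart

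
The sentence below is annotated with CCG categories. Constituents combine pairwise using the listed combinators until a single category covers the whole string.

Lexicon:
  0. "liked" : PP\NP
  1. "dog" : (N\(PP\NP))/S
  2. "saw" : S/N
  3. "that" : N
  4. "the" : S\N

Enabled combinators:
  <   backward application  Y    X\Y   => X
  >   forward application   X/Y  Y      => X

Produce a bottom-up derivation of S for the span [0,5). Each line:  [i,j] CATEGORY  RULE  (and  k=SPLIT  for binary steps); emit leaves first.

[0,1] PP\NP  lex  "liked"
[1,2] (N\(PP\NP))/S  lex  "dog"
[2,3] S/N  lex  "saw"
[3,4] N  lex  "that"
[2,4] S  >  k=3
[1,4] N\(PP\NP)  >  k=2
[0,4] N  <  k=1
[4,5] S\N  lex  "the"
[0,5] S  <  k=4

[0,5] S   <
  [0,4] N   <
    [0,1] "liked" : PP\NP
    [1,4] N\(PP\NP)   >
      [1,2] "dog" : (N\(PP\NP))/S
      [2,4] S   >
        [2,3] "saw" : S/N
        [3,4] "that" : N
  [4,5] "the" : S\N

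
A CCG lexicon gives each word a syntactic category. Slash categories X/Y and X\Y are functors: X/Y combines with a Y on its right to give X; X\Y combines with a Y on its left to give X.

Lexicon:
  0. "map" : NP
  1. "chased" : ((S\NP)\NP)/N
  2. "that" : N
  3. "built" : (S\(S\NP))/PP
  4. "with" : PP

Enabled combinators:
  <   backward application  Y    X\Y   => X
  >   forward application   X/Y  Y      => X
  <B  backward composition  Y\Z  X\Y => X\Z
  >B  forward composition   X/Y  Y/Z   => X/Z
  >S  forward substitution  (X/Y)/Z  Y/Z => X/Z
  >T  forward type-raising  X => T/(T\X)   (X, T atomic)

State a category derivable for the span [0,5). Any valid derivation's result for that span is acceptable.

[0,5] S   <
  [0,3] S\NP   <
    [0,1] "map" : NP
    [1,3] (S\NP)\NP   >
      [1,2] "chased" : ((S\NP)\NP)/N
      [2,3] "that" : N
  [3,5] S\(S\NP)   >
    [3,4] "built" : (S\(S\NP))/PP
    [4,5] "with" : PP

S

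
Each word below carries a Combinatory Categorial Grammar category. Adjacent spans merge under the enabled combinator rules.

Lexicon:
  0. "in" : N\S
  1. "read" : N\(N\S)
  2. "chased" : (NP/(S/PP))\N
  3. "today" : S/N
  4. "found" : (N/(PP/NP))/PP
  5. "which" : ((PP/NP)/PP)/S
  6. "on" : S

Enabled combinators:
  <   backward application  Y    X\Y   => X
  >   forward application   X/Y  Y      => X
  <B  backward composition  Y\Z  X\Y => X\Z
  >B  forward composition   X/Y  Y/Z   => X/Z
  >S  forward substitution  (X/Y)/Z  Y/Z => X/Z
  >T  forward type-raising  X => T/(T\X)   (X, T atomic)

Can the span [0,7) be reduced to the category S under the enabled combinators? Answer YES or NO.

NO

N\S N\(N\S) (NP/(S/PP))\N S/N (N/(PP/NP))/PP ((PP/NP)/PP)/S S
CKY chart[0,7] = {N/(N\NP), NP, NP/(NP\NP), PP/(PP\NP), S/(S\NP)}; S ∉ chart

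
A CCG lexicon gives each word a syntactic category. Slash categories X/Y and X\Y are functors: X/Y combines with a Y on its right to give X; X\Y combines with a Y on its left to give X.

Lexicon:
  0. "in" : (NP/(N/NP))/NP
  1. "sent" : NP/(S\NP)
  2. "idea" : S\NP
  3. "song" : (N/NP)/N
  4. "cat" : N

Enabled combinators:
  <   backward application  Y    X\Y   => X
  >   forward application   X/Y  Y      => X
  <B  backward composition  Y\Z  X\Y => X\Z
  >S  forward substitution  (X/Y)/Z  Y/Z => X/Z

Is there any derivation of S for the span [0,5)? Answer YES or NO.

(NP/(N/NP))/NP NP/(S\NP) S\NP (N/NP)/N N
CKY chart[0,5] = {NP}; S ∉ chart

NO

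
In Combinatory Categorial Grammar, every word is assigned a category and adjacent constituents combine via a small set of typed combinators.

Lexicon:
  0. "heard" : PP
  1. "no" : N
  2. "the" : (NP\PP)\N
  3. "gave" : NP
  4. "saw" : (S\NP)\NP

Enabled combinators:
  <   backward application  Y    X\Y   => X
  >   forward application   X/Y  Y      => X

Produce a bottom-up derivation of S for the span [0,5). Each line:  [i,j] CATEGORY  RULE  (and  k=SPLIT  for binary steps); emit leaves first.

[0,5] S   <
  [0,3] NP   <
    [0,1] "heard" : PP
    [1,3] NP\PP   <
      [1,2] "no" : N
      [2,3] "the" : (NP\PP)\N
  [3,5] S\NP   <
    [3,4] "gave" : NP
    [4,5] "saw" : (S\NP)\NP

[0,1] PP  lex  "heard"
[1,2] N  lex  "no"
[2,3] (NP\PP)\N  lex  "the"
[1,3] NP\PP  <  k=2
[0,3] NP  <  k=1
[3,4] NP  lex  "gave"
[4,5] (S\NP)\NP  lex  "saw"
[3,5] S\NP  <  k=4
[0,5] S  <  k=3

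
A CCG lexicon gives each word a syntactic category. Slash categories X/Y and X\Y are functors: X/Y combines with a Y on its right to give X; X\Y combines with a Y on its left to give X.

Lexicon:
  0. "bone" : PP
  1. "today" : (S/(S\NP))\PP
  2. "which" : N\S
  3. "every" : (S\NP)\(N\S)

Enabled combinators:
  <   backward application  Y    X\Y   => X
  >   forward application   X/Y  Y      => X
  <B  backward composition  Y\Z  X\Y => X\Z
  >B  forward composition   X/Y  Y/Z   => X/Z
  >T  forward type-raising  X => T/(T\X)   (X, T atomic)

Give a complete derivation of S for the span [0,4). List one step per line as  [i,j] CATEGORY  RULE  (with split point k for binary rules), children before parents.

[0,1] PP  lex  "bone"
[1,2] (S/(S\NP))\PP  lex  "today"
[0,2] S/(S\NP)  <  k=1
[2,3] N\S  lex  "which"
[3,4] (S\NP)\(N\S)  lex  "every"
[2,4] S\NP  <  k=3
[0,4] S  >  k=2

[0,4] S   >
  [0,2] S/(S\NP)   <
    [0,1] "bone" : PP
    [1,2] "today" : (S/(S\NP))\PP
  [2,4] S\NP   <
    [2,3] "which" : N\S
    [3,4] "every" : (S\NP)\(N\S)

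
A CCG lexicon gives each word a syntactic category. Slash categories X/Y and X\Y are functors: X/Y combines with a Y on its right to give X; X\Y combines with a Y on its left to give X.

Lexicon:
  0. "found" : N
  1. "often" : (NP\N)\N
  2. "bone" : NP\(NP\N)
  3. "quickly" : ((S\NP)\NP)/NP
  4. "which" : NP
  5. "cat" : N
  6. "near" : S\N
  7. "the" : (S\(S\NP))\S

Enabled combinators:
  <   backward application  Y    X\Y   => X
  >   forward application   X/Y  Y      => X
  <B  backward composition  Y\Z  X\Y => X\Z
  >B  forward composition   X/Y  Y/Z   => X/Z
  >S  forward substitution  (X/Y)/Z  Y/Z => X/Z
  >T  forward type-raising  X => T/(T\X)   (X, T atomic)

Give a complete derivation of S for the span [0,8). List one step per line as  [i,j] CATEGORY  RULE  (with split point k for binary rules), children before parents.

[0,1] N  lex  "found"
[1,2] (NP\N)\N  lex  "often"
[0,2] NP\N  <  k=1
[2,3] NP\(NP\N)  lex  "bone"
[0,3] NP  <  k=2
[3,4] ((S\NP)\NP)/NP  lex  "quickly"
[4,5] NP  lex  "which"
[3,5] (S\NP)\NP  >  k=4
[0,5] S\NP  <  k=3
[5,6] N  lex  "cat"
[5,6] S/(S\N)  >T
[6,7] S\N  lex  "near"
[5,7] S  >  k=6
[7,8] (S\(S\NP))\S  lex  "the"
[5,8] S\(S\NP)  <  k=7
[0,8] S  <  k=5

[0,8] S   <
  [0,5] S\NP   <
    [0,3] NP   <
      [0,2] NP\N   <
        [0,1] "found" : N
        [1,2] "often" : (NP\N)\N
      [2,3] "bone" : NP\(NP\N)
    [3,5] (S\NP)\NP   >
      [3,4] "quickly" : ((S\NP)\NP)/NP
      [4,5] "which" : NP
  [5,8] S\(S\NP)   <
    [5,7] S   >
      [5,6] S/(S\N)   >T
        [5,6] "cat" : N
      [6,7] "near" : S\N
    [7,8] "the" : (S\(S\NP))\S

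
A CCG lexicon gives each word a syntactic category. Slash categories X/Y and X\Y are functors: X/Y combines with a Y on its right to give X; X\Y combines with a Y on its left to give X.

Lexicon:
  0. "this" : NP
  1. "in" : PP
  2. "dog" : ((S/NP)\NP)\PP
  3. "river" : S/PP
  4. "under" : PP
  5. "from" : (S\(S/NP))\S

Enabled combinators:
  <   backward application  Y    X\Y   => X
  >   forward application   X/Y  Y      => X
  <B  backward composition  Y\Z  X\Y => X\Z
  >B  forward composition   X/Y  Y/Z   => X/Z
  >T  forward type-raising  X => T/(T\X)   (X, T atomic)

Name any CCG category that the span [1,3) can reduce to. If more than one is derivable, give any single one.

(S/NP)\NP

[0,6] S   <
  [0,1] "this" : NP
  [1,6] S\NP   <B
    [1,3] (S/NP)\NP   <
      [1,2] "in" : PP
      [2,3] "dog" : ((S/NP)\NP)\PP
    [3,6] S\(S/NP)   <
      [3,5] S   >
        [3,4] "river" : S/PP
        [4,5] "under" : PP
      [5,6] "from" : (S\(S/NP))\S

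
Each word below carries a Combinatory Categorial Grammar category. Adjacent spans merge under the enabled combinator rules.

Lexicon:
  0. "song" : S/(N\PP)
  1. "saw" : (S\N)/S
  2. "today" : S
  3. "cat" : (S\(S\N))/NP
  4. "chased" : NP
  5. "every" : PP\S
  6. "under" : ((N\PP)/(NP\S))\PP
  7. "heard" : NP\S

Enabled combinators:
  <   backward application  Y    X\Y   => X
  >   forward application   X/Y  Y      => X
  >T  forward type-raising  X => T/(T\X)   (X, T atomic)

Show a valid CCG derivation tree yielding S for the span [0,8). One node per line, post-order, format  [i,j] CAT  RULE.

[0,8] S   >
  [0,1] "song" : S/(N\PP)
  [1,8] N\PP   >
    [1,7] (N\PP)/(NP\S)   <
      [1,6] PP   <
        [1,5] S   <
          [1,3] S\N   >
            [1,2] "saw" : (S\N)/S
            [2,3] "today" : S
          [3,5] S\(S\N)   >
            [3,4] "cat" : (S\(S\N))/NP
            [4,5] "chased" : NP
        [5,6] "every" : PP\S
      [6,7] "under" : ((N\PP)/(NP\S))\PP
    [7,8] "heard" : NP\S

[0,1] S/(N\PP)  lex  "song"
[1,2] (S\N)/S  lex  "saw"
[2,3] S  lex  "today"
[1,3] S\N  >  k=2
[3,4] (S\(S\N))/NP  lex  "cat"
[4,5] NP  lex  "chased"
[3,5] S\(S\N)  >  k=4
[1,5] S  <  k=3
[5,6] PP\S  lex  "every"
[1,6] PP  <  k=5
[6,7] ((N\PP)/(NP\S))\PP  lex  "under"
[1,7] (N\PP)/(NP\S)  <  k=6
[7,8] NP\S  lex  "heard"
[1,8] N\PP  >  k=7
[0,8] S  >  k=1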